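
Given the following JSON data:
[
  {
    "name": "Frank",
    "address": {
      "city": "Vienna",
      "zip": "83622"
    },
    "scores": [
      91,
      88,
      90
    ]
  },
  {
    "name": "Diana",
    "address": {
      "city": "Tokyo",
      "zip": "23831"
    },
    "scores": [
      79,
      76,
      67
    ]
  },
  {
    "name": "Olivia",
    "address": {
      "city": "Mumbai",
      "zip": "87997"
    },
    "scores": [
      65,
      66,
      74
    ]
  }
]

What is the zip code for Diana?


Path: records[1].address.zip
Value: 23831

ANSWER: 23831


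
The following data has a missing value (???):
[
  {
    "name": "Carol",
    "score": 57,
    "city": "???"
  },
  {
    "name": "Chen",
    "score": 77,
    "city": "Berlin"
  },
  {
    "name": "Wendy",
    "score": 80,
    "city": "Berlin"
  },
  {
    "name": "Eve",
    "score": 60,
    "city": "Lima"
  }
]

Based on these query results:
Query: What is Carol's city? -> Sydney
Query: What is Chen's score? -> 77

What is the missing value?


The missing value is Carol's city
From query: Carol's city = Sydney

ANSWER: Sydney


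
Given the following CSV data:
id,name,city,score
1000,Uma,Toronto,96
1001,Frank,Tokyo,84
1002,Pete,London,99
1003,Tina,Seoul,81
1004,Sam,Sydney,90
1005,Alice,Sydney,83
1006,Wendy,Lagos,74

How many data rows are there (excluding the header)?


Counting rows (excluding header):
Header: id,name,city,score
Data rows: 7

ANSWER: 7


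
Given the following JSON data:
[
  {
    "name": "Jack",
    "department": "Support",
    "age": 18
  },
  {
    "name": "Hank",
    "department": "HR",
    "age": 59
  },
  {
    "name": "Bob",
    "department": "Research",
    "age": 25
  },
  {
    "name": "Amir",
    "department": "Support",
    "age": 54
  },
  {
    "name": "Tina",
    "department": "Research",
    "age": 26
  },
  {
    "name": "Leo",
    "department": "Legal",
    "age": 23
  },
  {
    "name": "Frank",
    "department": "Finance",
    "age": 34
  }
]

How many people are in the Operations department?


Scanning records for department = Operations
  No matches found
Count: 0

ANSWER: 0


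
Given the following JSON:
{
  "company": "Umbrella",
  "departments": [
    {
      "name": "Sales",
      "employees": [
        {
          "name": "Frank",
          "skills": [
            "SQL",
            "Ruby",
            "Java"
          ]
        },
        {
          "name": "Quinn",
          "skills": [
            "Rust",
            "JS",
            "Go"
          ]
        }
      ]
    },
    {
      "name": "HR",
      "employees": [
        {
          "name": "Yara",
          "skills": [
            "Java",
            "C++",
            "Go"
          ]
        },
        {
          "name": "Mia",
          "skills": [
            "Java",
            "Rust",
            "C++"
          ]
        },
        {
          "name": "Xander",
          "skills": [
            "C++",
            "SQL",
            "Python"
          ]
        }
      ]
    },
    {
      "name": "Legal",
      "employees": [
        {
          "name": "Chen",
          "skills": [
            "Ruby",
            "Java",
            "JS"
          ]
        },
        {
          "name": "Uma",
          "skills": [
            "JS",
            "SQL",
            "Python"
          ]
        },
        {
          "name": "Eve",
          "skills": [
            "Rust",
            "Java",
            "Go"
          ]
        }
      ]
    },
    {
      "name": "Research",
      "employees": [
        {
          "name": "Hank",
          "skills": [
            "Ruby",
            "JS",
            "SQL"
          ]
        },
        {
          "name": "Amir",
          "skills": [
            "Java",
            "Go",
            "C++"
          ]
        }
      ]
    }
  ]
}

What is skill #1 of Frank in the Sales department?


Path: departments[0].employees[0].skills[0]
Value: SQL

ANSWER: SQL


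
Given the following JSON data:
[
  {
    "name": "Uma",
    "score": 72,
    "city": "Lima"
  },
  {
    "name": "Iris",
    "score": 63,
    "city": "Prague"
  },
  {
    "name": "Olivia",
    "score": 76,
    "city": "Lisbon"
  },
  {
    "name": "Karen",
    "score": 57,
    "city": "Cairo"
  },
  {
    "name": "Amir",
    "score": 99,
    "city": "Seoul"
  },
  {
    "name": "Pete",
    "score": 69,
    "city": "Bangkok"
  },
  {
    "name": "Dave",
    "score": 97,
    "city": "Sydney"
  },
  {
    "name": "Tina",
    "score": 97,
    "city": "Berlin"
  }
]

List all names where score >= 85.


Filtering records where score >= 85:
  Uma (score=72) -> no
  Iris (score=63) -> no
  Olivia (score=76) -> no
  Karen (score=57) -> no
  Amir (score=99) -> YES
  Pete (score=69) -> no
  Dave (score=97) -> YES
  Tina (score=97) -> YES


ANSWER: Amir, Dave, Tina


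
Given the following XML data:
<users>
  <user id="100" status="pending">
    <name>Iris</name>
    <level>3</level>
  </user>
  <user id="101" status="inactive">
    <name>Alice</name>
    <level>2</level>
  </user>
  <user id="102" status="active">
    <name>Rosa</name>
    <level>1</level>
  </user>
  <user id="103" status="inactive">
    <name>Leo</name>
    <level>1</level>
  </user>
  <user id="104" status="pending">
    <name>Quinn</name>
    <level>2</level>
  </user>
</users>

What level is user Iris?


Finding user: Iris
<level>3</level>

ANSWER: 3


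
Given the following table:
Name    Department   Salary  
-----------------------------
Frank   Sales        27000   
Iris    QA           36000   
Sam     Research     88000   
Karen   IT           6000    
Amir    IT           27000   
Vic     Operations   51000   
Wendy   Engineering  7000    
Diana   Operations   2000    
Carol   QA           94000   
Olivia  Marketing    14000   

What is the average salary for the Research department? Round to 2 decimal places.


Research department members:
  Sam: 88000
Sum = 88000
Count = 1
Average = 88000 / 1 = 88000.00

ANSWER: 88000.00


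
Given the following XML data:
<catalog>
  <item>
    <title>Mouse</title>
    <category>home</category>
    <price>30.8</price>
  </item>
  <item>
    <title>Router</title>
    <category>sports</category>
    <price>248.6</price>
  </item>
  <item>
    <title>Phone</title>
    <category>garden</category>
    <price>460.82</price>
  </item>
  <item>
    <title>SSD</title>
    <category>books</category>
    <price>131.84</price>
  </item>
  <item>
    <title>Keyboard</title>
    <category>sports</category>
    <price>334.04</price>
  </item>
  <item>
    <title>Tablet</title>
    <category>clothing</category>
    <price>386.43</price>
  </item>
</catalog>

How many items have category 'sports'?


Scanning <item> elements for <category>sports</category>:
  Item 2: Router -> MATCH
  Item 5: Keyboard -> MATCH
Count: 2

ANSWER: 2


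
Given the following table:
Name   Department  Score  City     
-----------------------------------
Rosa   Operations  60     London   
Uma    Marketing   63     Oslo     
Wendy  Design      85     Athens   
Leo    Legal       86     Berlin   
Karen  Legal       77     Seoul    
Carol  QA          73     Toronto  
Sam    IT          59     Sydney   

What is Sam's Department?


Row 7: Sam
Department = IT

ANSWER: IT


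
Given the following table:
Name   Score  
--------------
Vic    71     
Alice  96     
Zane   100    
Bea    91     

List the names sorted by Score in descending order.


Sorting by Score (descending):
  Zane: 100
  Alice: 96
  Bea: 91
  Vic: 71


ANSWER: Zane, Alice, Bea, Vic


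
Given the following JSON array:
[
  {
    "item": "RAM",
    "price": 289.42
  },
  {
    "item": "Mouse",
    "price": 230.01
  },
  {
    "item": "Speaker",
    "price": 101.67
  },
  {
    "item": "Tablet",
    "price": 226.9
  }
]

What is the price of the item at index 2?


Array index 2 -> Speaker
price = 101.67

ANSWER: 101.67


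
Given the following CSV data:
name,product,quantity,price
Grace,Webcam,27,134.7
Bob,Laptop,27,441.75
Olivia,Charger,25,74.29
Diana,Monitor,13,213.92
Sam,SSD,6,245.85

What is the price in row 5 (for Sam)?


Row 5: Sam
Column 'price' = 245.85

ANSWER: 245.85


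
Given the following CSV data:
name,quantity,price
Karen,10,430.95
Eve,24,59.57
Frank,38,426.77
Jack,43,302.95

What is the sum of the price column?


Values in 'price' column:
  Row 1: 430.95
  Row 2: 59.57
  Row 3: 426.77
  Row 4: 302.95
Sum = 430.95 + 59.57 + 426.77 + 302.95 = 1220.24

ANSWER: 1220.24


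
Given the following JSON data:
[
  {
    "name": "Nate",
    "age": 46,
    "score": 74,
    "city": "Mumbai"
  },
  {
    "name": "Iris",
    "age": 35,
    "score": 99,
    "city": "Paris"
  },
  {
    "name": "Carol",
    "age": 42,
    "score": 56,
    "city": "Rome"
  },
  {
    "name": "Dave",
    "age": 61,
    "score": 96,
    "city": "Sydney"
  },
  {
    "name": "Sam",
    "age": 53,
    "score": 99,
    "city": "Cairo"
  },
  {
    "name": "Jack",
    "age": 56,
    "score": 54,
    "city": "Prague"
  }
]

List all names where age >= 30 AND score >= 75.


Checking both conditions:
  Nate (age=46, score=74) -> no
  Iris (age=35, score=99) -> YES
  Carol (age=42, score=56) -> no
  Dave (age=61, score=96) -> YES
  Sam (age=53, score=99) -> YES
  Jack (age=56, score=54) -> no


ANSWER: Iris, Dave, Sam


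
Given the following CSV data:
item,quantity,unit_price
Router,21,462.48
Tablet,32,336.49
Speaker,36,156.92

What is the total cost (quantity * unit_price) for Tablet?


Row: Tablet
quantity = 32
unit_price = 336.49
total = 32 * 336.49 = 10767.68

ANSWER: 10767.68


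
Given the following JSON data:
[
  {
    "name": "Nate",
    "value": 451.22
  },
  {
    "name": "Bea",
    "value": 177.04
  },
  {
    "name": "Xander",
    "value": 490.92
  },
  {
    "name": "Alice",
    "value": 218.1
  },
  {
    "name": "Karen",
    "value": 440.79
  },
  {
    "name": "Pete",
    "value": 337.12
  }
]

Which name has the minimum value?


Comparing values:
  Nate: 451.22
  Bea: 177.04
  Xander: 490.92
  Alice: 218.1
  Karen: 440.79
  Pete: 337.12
Minimum: Bea (177.04)

ANSWER: Bea


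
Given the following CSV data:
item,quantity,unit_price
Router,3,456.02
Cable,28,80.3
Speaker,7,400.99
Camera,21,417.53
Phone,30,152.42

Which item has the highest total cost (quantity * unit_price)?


Computing row totals:
  Router: 1368.06
  Cable: 2248.4
  Speaker: 2806.93
  Camera: 8768.13
  Phone: 4572.6
Maximum: Camera (8768.13)

ANSWER: Camera


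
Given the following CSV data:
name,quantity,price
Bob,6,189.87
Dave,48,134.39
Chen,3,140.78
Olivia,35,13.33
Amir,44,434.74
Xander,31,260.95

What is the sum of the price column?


Values in 'price' column:
  Row 1: 189.87
  Row 2: 134.39
  Row 3: 140.78
  Row 4: 13.33
  Row 5: 434.74
  Row 6: 260.95
Sum = 189.87 + 134.39 + 140.78 + 13.33 + 434.74 + 260.95 = 1174.06

ANSWER: 1174.06


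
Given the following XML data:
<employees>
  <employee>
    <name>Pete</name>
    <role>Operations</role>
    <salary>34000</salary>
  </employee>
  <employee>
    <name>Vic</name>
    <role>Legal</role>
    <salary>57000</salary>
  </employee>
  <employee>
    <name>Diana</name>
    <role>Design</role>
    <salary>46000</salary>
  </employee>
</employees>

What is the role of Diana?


Searching for <employee> with <name>Diana</name>
Found at position 3
<role>Design</role>

ANSWER: Design


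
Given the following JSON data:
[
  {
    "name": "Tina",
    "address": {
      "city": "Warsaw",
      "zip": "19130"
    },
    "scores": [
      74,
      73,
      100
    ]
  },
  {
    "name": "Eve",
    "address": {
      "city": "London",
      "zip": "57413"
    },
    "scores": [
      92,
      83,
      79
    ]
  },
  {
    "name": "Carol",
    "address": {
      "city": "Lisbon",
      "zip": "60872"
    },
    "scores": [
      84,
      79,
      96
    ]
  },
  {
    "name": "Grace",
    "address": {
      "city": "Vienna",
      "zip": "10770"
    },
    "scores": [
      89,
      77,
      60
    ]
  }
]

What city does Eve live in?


Path: records[1].address.city
Value: London

ANSWER: London


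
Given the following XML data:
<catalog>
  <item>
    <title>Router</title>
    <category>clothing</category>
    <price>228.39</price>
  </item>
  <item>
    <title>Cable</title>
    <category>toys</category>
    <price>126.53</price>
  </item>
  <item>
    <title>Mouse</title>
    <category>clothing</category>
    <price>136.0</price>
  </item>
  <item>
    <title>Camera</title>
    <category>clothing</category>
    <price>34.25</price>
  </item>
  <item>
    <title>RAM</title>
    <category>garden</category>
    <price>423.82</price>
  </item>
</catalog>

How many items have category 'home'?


Scanning <item> elements for <category>home</category>:
Count: 0

ANSWER: 0


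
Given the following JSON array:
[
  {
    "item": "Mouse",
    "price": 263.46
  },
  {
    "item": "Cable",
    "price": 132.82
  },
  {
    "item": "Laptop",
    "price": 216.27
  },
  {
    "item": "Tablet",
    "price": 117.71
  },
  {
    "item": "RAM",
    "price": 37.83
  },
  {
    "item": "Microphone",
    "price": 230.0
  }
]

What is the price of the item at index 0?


Array index 0 -> Mouse
price = 263.46

ANSWER: 263.46


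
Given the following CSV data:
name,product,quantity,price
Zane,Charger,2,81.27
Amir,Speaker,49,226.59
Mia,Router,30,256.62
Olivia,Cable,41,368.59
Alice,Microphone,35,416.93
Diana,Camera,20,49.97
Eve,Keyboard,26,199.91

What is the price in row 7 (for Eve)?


Row 7: Eve
Column 'price' = 199.91

ANSWER: 199.91


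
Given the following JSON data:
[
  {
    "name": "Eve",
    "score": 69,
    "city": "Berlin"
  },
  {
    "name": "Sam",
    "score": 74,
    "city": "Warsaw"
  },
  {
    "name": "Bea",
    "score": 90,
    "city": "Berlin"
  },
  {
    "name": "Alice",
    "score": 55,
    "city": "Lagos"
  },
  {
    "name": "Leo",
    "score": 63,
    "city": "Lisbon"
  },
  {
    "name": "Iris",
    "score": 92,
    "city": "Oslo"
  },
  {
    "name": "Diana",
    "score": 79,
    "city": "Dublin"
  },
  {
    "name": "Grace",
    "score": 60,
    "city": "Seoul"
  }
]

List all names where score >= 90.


Filtering records where score >= 90:
  Eve (score=69) -> no
  Sam (score=74) -> no
  Bea (score=90) -> YES
  Alice (score=55) -> no
  Leo (score=63) -> no
  Iris (score=92) -> YES
  Diana (score=79) -> no
  Grace (score=60) -> no


ANSWER: Bea, Iris


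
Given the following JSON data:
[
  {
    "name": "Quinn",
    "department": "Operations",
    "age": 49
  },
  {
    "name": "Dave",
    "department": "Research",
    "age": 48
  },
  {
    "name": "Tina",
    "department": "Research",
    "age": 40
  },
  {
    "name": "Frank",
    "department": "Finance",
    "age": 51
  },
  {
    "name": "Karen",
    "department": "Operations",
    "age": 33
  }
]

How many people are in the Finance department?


Scanning records for department = Finance
  Record 3: Frank
Count: 1

ANSWER: 1


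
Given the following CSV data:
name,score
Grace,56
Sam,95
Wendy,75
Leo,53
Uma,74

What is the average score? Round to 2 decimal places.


Scores: 56, 95, 75, 53, 74
Sum = 353
Count = 5
Average = 353 / 5 = 70.60

ANSWER: 70.60


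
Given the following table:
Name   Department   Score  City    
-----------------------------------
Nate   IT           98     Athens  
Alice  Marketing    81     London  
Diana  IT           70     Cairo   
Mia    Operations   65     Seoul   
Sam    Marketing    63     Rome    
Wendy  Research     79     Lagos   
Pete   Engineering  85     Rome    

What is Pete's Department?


Row 7: Pete
Department = Engineering

ANSWER: Engineering


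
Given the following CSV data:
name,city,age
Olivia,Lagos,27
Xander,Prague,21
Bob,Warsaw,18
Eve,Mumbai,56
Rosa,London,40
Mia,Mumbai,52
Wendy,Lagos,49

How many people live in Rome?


Scanning city column for 'Rome':
Total matches: 0

ANSWER: 0


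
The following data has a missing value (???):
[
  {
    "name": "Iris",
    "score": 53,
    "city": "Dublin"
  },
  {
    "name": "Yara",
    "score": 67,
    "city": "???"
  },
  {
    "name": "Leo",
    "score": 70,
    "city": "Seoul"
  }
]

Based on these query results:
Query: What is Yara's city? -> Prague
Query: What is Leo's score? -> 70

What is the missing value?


The missing value is Yara's city
From query: Yara's city = Prague

ANSWER: Prague


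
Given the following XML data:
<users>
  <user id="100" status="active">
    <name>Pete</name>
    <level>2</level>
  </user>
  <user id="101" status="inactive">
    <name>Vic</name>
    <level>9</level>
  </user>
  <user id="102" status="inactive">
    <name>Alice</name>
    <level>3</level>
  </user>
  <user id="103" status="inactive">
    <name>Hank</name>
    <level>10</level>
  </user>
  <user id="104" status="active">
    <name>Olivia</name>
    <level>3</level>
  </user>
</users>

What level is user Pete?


Finding user: Pete
<level>2</level>

ANSWER: 2


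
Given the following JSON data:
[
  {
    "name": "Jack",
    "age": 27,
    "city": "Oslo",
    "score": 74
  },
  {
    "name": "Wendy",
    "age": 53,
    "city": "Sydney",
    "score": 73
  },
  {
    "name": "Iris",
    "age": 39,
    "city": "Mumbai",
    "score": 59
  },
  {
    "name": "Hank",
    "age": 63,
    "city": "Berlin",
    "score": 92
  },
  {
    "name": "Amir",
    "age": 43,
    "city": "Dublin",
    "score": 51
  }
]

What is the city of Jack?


Looking up record where name = Jack
Record index: 0
Field 'city' = Oslo

ANSWER: Oslo


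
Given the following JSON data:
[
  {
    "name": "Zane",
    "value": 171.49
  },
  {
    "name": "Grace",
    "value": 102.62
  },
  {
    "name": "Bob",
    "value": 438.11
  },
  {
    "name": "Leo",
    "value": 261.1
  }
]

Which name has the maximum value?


Comparing values:
  Zane: 171.49
  Grace: 102.62
  Bob: 438.11
  Leo: 261.1
Maximum: Bob (438.11)

ANSWER: Bob


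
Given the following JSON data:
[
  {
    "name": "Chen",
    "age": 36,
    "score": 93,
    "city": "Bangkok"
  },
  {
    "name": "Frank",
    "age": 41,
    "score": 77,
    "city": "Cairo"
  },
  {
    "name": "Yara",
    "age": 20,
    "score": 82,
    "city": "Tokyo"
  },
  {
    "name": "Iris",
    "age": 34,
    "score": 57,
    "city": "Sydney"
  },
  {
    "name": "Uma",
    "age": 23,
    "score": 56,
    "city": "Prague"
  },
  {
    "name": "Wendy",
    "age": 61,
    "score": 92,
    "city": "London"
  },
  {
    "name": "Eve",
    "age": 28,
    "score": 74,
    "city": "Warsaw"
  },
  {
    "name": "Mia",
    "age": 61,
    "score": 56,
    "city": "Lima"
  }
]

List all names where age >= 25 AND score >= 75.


Checking both conditions:
  Chen (age=36, score=93) -> YES
  Frank (age=41, score=77) -> YES
  Yara (age=20, score=82) -> no
  Iris (age=34, score=57) -> no
  Uma (age=23, score=56) -> no
  Wendy (age=61, score=92) -> YES
  Eve (age=28, score=74) -> no
  Mia (age=61, score=56) -> no


ANSWER: Chen, Frank, Wendy


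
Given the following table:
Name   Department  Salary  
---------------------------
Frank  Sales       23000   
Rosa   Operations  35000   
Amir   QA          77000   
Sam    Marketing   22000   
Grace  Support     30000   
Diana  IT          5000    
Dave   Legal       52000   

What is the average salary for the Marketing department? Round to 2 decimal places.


Marketing department members:
  Sam: 22000
Sum = 22000
Count = 1
Average = 22000 / 1 = 22000.00

ANSWER: 22000.00


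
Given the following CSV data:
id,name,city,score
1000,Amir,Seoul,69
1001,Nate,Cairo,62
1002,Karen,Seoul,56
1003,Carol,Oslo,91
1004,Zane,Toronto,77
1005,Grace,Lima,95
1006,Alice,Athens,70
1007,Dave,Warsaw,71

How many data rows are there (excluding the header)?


Counting rows (excluding header):
Header: id,name,city,score
Data rows: 8

ANSWER: 8


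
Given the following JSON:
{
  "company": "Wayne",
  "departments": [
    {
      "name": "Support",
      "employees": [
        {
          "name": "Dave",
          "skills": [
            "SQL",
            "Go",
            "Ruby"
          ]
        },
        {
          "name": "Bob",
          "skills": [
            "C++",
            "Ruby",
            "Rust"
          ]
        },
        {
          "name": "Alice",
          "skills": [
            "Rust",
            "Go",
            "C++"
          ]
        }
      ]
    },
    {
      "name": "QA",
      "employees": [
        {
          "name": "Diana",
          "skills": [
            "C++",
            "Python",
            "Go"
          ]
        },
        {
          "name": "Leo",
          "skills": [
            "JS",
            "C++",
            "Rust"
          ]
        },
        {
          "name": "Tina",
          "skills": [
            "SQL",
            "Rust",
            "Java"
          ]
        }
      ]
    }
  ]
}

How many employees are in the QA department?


Path: departments[1].employees
Count: 3

ANSWER: 3


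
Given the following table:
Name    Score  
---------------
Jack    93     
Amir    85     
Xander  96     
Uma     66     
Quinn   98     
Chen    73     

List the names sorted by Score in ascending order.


Sorting by Score (ascending):
  Uma: 66
  Chen: 73
  Amir: 85
  Jack: 93
  Xander: 96
  Quinn: 98


ANSWER: Uma, Chen, Amir, Jack, Xander, Quinn


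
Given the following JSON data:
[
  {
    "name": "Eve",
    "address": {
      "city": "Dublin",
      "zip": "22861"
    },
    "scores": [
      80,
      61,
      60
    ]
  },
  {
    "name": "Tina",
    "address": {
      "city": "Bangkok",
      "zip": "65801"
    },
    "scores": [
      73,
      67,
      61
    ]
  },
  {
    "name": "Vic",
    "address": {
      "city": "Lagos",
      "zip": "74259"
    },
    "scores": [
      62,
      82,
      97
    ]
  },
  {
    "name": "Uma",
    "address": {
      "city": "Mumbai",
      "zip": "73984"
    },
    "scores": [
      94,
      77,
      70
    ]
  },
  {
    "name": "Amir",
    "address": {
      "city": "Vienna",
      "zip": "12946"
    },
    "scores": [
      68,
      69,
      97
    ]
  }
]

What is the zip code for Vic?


Path: records[2].address.zip
Value: 74259

ANSWER: 74259


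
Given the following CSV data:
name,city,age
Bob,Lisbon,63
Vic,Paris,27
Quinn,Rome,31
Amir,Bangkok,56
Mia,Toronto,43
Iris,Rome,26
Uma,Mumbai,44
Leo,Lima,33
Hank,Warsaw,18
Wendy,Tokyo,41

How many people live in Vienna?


Scanning city column for 'Vienna':
Total matches: 0

ANSWER: 0


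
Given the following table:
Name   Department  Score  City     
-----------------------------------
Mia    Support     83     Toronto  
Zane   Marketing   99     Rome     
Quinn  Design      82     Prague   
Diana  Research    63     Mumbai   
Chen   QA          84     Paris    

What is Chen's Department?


Row 5: Chen
Department = QA

ANSWER: QA


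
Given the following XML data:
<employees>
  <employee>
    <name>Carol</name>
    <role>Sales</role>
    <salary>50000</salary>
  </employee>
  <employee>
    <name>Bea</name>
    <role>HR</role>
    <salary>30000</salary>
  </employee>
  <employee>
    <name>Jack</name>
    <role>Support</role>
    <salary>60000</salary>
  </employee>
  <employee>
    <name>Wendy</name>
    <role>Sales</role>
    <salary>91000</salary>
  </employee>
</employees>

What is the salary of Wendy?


Searching for <employee> with <name>Wendy</name>
Found at position 4
<salary>91000</salary>

ANSWER: 91000


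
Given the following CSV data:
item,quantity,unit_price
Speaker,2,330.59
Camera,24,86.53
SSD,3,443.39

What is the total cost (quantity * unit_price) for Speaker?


Row: Speaker
quantity = 2
unit_price = 330.59
total = 2 * 330.59 = 661.18

ANSWER: 661.18


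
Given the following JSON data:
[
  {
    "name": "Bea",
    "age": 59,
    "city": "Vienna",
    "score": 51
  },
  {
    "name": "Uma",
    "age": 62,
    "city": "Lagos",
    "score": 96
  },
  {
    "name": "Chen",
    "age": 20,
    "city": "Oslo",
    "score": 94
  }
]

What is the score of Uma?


Looking up record where name = Uma
Record index: 1
Field 'score' = 96

ANSWER: 96


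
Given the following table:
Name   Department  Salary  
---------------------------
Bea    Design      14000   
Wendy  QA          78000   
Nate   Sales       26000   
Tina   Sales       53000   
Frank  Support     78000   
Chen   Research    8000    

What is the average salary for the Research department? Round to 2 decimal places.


Research department members:
  Chen: 8000
Sum = 8000
Count = 1
Average = 8000 / 1 = 8000.00

ANSWER: 8000.00


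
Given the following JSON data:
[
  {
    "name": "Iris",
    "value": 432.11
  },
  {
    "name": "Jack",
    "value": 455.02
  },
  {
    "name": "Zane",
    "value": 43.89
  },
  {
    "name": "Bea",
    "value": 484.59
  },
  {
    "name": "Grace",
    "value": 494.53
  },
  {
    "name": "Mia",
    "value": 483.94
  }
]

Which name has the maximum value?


Comparing values:
  Iris: 432.11
  Jack: 455.02
  Zane: 43.89
  Bea: 484.59
  Grace: 494.53
  Mia: 483.94
Maximum: Grace (494.53)

ANSWER: Grace


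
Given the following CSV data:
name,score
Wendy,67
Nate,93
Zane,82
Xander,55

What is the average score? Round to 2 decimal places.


Scores: 67, 93, 82, 55
Sum = 297
Count = 4
Average = 297 / 4 = 74.25

ANSWER: 74.25


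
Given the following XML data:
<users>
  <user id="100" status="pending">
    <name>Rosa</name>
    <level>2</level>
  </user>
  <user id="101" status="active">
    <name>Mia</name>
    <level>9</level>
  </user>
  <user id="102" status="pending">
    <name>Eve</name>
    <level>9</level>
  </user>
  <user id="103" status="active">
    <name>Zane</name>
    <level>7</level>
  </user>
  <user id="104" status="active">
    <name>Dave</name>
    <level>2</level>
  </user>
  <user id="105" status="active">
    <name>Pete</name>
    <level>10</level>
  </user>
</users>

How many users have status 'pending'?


Counting users with status='pending':
  Rosa (id=100) -> MATCH
  Eve (id=102) -> MATCH
Count: 2

ANSWER: 2


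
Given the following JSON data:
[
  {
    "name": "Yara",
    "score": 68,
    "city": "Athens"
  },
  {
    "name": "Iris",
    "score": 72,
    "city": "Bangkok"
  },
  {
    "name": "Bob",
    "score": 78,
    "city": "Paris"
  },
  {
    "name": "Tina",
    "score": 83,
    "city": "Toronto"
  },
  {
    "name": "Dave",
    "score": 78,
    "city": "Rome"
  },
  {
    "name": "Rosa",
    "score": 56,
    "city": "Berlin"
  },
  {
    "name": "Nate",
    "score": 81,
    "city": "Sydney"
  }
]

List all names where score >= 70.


Filtering records where score >= 70:
  Yara (score=68) -> no
  Iris (score=72) -> YES
  Bob (score=78) -> YES
  Tina (score=83) -> YES
  Dave (score=78) -> YES
  Rosa (score=56) -> no
  Nate (score=81) -> YES


ANSWER: Iris, Bob, Tina, Dave, Nate


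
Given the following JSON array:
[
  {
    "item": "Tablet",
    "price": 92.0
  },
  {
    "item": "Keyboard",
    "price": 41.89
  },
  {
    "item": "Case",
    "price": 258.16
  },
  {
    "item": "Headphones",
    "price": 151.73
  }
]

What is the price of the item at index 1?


Array index 1 -> Keyboard
price = 41.89

ANSWER: 41.89


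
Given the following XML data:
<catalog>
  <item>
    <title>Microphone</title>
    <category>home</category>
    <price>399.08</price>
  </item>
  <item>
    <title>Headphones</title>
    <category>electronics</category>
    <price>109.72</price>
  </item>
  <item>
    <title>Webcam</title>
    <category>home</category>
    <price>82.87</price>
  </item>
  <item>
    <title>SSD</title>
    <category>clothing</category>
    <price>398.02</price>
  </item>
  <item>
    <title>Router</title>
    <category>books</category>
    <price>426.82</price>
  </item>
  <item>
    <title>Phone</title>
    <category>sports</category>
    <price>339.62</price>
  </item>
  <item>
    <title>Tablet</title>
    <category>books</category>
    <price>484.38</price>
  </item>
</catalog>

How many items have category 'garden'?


Scanning <item> elements for <category>garden</category>:
Count: 0

ANSWER: 0


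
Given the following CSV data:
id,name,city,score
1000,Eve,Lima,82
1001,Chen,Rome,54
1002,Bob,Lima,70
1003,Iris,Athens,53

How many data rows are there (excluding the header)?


Counting rows (excluding header):
Header: id,name,city,score
Data rows: 4

ANSWER: 4


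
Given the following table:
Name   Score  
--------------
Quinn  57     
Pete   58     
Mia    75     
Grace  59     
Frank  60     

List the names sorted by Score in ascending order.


Sorting by Score (ascending):
  Quinn: 57
  Pete: 58
  Grace: 59
  Frank: 60
  Mia: 75


ANSWER: Quinn, Pete, Grace, Frank, Mia


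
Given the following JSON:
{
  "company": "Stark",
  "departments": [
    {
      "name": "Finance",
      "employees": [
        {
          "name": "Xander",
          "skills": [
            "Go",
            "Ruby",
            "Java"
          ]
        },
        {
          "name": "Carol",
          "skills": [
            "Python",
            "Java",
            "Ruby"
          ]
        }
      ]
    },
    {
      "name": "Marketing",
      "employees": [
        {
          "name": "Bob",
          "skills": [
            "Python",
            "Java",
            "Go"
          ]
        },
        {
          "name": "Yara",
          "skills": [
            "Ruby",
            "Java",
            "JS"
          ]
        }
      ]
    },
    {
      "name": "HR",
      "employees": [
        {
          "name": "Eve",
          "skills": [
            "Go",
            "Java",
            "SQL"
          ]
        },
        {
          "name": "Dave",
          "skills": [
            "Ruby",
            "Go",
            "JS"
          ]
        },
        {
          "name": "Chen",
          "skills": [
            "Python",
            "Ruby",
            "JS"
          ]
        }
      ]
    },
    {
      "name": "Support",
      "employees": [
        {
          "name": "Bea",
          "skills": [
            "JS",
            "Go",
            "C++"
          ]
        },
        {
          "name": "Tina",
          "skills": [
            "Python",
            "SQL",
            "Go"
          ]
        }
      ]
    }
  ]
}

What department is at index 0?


Path: departments[0].name
Value: Finance

ANSWER: Finance


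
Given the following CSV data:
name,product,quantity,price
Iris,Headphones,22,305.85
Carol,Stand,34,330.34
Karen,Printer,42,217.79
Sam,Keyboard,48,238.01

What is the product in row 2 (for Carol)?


Row 2: Carol
Column 'product' = Stand

ANSWER: Stand


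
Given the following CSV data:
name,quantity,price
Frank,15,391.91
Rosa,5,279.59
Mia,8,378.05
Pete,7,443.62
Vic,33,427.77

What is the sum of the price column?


Values in 'price' column:
  Row 1: 391.91
  Row 2: 279.59
  Row 3: 378.05
  Row 4: 443.62
  Row 5: 427.77
Sum = 391.91 + 279.59 + 378.05 + 443.62 + 427.77 = 1920.94

ANSWER: 1920.94


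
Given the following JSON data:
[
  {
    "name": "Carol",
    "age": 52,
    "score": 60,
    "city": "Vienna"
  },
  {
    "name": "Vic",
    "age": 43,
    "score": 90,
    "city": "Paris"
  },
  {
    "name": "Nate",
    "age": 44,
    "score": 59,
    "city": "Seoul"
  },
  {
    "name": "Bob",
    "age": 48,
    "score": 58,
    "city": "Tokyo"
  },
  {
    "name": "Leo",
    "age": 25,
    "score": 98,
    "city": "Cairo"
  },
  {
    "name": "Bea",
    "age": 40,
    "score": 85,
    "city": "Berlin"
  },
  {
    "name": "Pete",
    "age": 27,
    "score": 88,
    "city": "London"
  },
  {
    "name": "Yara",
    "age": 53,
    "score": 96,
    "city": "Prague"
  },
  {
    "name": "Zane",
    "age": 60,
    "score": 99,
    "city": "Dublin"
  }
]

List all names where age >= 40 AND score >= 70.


Checking both conditions:
  Carol (age=52, score=60) -> no
  Vic (age=43, score=90) -> YES
  Nate (age=44, score=59) -> no
  Bob (age=48, score=58) -> no
  Leo (age=25, score=98) -> no
  Bea (age=40, score=85) -> YES
  Pete (age=27, score=88) -> no
  Yara (age=53, score=96) -> YES
  Zane (age=60, score=99) -> YES


ANSWER: Vic, Bea, Yara, Zane


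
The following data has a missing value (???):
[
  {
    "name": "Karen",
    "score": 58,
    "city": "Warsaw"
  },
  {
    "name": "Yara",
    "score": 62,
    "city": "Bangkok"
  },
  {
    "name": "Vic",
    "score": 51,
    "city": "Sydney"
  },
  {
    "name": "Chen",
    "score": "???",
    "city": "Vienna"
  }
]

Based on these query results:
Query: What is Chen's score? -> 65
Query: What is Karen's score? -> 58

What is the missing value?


The missing value is Chen's score
From query: Chen's score = 65

ANSWER: 65


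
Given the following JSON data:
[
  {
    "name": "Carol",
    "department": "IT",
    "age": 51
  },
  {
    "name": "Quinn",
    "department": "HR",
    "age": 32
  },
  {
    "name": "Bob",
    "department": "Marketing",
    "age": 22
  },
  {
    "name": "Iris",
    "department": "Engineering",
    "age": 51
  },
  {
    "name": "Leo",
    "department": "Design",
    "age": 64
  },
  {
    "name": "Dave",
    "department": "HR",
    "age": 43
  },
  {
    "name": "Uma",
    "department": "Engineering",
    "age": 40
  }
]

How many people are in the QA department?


Scanning records for department = QA
  No matches found
Count: 0

ANSWER: 0


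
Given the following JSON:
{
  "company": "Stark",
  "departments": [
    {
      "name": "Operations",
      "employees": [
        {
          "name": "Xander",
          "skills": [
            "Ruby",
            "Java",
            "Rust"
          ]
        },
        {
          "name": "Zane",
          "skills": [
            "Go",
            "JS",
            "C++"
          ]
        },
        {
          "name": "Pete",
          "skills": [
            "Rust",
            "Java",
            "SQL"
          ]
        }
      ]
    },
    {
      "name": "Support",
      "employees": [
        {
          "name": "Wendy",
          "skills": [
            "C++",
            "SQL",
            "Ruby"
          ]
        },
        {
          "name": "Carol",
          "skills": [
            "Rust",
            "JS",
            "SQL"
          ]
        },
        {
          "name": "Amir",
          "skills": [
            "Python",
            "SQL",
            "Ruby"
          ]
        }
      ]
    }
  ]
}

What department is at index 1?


Path: departments[1].name
Value: Support

ANSWER: Support


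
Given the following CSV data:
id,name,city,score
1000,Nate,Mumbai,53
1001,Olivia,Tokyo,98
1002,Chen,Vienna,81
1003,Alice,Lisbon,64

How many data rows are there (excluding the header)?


Counting rows (excluding header):
Header: id,name,city,score
Data rows: 4

ANSWER: 4


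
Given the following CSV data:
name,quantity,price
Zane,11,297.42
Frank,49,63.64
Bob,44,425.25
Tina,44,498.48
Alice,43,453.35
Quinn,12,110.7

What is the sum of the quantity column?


Values in 'quantity' column:
  Row 1: 11
  Row 2: 49
  Row 3: 44
  Row 4: 44
  Row 5: 43
  Row 6: 12
Sum = 11 + 49 + 44 + 44 + 43 + 12 = 203

ANSWER: 203


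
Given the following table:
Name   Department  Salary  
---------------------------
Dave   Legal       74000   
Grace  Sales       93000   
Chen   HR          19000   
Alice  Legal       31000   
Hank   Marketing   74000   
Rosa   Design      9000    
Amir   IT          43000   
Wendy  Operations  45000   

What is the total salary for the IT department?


IT department members:
  Amir: 43000
Total = 43000 = 43000

ANSWER: 43000


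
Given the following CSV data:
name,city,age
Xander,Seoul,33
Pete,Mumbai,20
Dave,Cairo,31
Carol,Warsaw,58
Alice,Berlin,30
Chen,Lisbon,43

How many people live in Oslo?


Scanning city column for 'Oslo':
Total matches: 0

ANSWER: 0


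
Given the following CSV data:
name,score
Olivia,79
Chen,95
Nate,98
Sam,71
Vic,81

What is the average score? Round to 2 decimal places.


Scores: 79, 95, 98, 71, 81
Sum = 424
Count = 5
Average = 424 / 5 = 84.80

ANSWER: 84.80


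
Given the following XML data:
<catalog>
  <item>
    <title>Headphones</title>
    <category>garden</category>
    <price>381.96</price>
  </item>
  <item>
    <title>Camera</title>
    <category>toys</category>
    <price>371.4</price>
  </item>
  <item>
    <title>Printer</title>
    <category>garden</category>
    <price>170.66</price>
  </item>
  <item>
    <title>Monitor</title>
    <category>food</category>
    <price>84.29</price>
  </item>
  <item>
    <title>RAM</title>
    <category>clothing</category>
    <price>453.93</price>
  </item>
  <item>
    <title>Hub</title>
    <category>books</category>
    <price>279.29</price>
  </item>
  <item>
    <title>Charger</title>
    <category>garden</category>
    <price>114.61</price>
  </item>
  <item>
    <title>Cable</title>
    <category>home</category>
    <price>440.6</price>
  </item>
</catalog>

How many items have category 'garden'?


Scanning <item> elements for <category>garden</category>:
  Item 1: Headphones -> MATCH
  Item 3: Printer -> MATCH
  Item 7: Charger -> MATCH
Count: 3

ANSWER: 3


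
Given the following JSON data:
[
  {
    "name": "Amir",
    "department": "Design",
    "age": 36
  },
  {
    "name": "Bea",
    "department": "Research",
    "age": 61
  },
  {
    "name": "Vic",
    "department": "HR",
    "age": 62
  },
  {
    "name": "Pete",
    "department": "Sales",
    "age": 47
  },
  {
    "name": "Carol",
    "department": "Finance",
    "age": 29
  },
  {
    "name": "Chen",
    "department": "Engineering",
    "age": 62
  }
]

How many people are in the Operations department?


Scanning records for department = Operations
  No matches found
Count: 0

ANSWER: 0


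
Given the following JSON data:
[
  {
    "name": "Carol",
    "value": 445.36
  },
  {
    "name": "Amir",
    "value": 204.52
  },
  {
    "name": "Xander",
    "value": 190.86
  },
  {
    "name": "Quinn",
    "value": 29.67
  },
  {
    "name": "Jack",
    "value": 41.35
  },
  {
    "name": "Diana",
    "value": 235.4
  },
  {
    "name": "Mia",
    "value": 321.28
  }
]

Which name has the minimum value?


Comparing values:
  Carol: 445.36
  Amir: 204.52
  Xander: 190.86
  Quinn: 29.67
  Jack: 41.35
  Diana: 235.4
  Mia: 321.28
Minimum: Quinn (29.67)

ANSWER: Quinn


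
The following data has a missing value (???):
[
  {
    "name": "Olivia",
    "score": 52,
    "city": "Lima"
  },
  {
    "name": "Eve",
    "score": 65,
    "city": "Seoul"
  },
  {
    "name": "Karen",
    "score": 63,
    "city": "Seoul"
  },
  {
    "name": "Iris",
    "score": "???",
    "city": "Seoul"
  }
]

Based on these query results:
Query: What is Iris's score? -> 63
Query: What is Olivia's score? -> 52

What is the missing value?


The missing value is Iris's score
From query: Iris's score = 63

ANSWER: 63


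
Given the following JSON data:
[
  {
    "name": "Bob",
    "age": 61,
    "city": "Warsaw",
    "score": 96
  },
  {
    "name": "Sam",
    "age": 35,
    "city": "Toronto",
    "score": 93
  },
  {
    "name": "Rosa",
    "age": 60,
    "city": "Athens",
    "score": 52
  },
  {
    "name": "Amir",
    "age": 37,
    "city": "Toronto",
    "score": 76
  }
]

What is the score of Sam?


Looking up record where name = Sam
Record index: 1
Field 'score' = 93

ANSWER: 93


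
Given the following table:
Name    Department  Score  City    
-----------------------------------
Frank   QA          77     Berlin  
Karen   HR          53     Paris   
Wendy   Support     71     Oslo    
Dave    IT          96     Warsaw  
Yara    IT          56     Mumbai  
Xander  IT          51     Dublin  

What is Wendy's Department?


Row 3: Wendy
Department = Support

ANSWER: Support


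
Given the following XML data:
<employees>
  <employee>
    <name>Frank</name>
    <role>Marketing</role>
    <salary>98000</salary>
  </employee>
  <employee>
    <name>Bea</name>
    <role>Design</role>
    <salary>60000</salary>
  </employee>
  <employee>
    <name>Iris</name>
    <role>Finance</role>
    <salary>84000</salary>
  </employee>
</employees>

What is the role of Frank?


Searching for <employee> with <name>Frank</name>
Found at position 1
<role>Marketing</role>

ANSWER: Marketing


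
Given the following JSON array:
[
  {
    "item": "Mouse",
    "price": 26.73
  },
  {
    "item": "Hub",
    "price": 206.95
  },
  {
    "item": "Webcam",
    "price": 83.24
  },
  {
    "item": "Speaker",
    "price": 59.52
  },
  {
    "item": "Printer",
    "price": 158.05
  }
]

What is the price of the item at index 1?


Array index 1 -> Hub
price = 206.95

ANSWER: 206.95
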